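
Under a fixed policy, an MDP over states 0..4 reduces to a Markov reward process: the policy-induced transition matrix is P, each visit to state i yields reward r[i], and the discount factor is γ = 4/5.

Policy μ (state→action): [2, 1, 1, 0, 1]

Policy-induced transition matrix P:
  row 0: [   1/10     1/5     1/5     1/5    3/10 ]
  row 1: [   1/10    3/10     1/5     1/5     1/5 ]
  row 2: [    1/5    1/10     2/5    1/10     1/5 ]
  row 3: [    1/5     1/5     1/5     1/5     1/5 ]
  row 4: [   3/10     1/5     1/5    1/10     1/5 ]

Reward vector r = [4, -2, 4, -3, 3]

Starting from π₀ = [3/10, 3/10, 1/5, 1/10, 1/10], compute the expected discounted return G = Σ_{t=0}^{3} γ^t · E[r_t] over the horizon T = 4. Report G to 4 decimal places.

G = 4.2229

t=0: π = [0.3000, 0.3000, 0.2000, 0.1000, 0.1000], E[r] = 1.4000, γ^t·E[r] = 1.400000, running G = 1.400000
t=1: π = [0.1500, 0.2100, 0.2400, 0.1700, 0.2300], E[r] = 1.3200, γ^t·E[r] = 1.056000, running G = 2.456000
t=2: π = [0.1870, 0.1970, 0.2480, 0.1530, 0.2150], E[r] = 1.5320, γ^t·E[r] = 0.980480, running G = 3.436480
t=3: π = [0.1831, 0.1949, 0.2496, 0.1537, 0.2187], E[r] = 1.5360, γ^t·E[r] = 0.786432, running G = 4.222912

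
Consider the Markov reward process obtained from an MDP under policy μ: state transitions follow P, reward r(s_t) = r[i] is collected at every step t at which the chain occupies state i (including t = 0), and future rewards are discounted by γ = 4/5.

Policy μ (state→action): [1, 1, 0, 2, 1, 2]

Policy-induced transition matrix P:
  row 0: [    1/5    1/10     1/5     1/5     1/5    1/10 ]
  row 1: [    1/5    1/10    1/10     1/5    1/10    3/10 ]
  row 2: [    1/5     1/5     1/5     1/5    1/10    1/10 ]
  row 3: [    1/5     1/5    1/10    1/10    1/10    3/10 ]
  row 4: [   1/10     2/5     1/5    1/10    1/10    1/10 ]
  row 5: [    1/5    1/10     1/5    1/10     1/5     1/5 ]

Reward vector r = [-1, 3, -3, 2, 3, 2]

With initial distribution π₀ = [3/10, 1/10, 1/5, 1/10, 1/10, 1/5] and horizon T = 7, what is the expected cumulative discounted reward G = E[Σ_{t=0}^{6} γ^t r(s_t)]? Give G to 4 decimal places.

t=0: π = [0.3000, 0.1000, 0.2000, 0.1000, 0.1000, 0.2000], E[r] = 0.3000, γ^t·E[r] = 0.300000, running G = 0.300000
t=1: π = [0.1900, 0.1600, 0.1800, 0.1600, 0.1500, 0.1600], E[r] = 0.8400, γ^t·E[r] = 0.672000, running G = 0.972000
t=2: π = [0.1850, 0.1790, 0.1680, 0.1530, 0.1350, 0.1800], E[r] = 0.9190, γ^t·E[r] = 0.588160, running G = 1.560160
t=3: π = [0.1865, 0.1726, 0.1668, 0.1532, 0.1365, 0.1844], E[r] = 0.9156, γ^t·E[r] = 0.468787, running G = 2.028947
t=4: π = [0.1864, 0.1730, 0.1674, 0.1526, 0.1371, 0.1836], E[r] = 0.9139, γ^t·E[r] = 0.374329, running G = 2.403277
t=5: π = [0.1863, 0.1731, 0.1674, 0.1527, 0.1370, 0.1835], E[r] = 0.9140, γ^t·E[r] = 0.299506, running G = 2.702783
t=6: π = [0.1863, 0.1731, 0.1674, 0.1527, 0.1370, 0.1835], E[r] = 0.9141, γ^t·E[r] = 0.239622, running G = 2.942404

G = 2.9424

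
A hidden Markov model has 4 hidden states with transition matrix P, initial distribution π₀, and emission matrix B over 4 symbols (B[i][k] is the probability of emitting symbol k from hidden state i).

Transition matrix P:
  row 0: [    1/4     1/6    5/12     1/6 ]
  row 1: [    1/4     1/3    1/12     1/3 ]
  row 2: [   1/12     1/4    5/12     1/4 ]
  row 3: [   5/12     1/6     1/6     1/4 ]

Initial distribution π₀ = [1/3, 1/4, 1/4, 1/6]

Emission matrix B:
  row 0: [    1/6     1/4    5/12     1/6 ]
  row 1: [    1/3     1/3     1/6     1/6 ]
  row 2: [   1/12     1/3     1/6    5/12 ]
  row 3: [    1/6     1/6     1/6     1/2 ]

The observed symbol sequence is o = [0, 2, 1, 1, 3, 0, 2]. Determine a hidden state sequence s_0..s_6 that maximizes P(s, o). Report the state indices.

path = [1, 0, 2, 2, 2, 1, 0]

t=0: δ = [5.556e-02, 8.333e-02, 2.083e-02, 2.778e-02]  (obs o_0=0)
t=1: δ = [8.681e-03, 4.630e-03, 3.858e-03, 4.630e-03]  ψ = [1, 1, 0, 1]  (obs o_1=2)
t=2: δ = [5.425e-04, 5.144e-04, 1.206e-03, 2.572e-04]  ψ = [0, 1, 0, 1]  (obs o_2=1)
t=3: δ = [3.391e-05, 1.005e-04, 1.674e-04, 5.023e-05]  ψ = [0, 2, 2, 2]  (obs o_3=1)
t=4: δ = [4.186e-06, 6.977e-06, 2.907e-05, 2.093e-05]  ψ = [1, 2, 2, 2]  (obs o_4=3)
t=5: δ = [1.454e-06, 2.423e-06, 1.009e-06, 1.211e-06]  ψ = [3, 2, 2, 2]  (obs o_5=0)
t=6: δ = [2.524e-07, 1.346e-07, 1.009e-07, 1.346e-07]  ψ = [1, 1, 0, 1]  (obs o_6=2)
backtrack: best end state = 0; path = [1, 0, 2, 2, 2, 1, 0]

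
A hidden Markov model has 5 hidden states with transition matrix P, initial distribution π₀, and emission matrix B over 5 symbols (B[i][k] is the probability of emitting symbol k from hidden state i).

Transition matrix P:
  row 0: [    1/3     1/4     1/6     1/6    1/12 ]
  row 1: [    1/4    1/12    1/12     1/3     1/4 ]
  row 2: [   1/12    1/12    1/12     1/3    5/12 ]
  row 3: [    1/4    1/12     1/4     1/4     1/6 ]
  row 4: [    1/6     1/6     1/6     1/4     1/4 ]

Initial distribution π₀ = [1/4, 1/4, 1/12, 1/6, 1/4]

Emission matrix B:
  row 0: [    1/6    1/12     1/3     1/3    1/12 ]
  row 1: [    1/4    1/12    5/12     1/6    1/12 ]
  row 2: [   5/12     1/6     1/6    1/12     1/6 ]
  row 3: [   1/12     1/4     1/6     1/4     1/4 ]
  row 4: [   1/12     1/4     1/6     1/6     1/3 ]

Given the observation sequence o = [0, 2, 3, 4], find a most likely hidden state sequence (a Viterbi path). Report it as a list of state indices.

t=0: δ = [4.167e-02, 6.250e-02, 3.472e-02, 1.389e-02, 2.083e-02]  (obs o_0=0)
t=1: δ = [5.208e-03, 4.340e-03, 1.157e-03, 3.472e-03, 2.604e-03]  ψ = [1, 0, 0, 1, 1]  (obs o_1=2)
t=2: δ = [5.787e-04, 2.170e-04, 7.234e-05, 3.617e-04, 1.808e-04]  ψ = [0, 0, 0, 1, 1]  (obs o_2=3)
t=3: δ = [1.608e-05, 1.206e-05, 1.608e-05, 2.411e-05, 2.009e-05]  ψ = [0, 0, 0, 0, 3]  (obs o_3=4)
backtrack: best end state = 3; path = [1, 0, 0, 3]

path = [1, 0, 0, 3]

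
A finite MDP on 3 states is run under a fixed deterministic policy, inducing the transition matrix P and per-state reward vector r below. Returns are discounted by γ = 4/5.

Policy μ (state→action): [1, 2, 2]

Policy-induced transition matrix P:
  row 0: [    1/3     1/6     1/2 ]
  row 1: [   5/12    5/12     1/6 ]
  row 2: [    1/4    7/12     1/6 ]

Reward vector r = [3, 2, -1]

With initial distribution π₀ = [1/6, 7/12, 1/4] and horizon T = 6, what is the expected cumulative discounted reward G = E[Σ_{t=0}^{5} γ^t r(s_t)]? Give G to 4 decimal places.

t=0: π = [0.1667, 0.5833, 0.2500], E[r] = 1.4167, γ^t·E[r] = 1.416667, running G = 1.416667
t=1: π = [0.3611, 0.4167, 0.2222], E[r] = 1.6944, γ^t·E[r] = 1.355556, running G = 2.772222
t=2: π = [0.3495, 0.3634, 0.2870], E[r] = 1.4884, γ^t·E[r] = 0.952593, running G = 3.724815
t=3: π = [0.3397, 0.3771, 0.2832], E[r] = 1.4902, γ^t·E[r] = 0.762963, running G = 4.487778
t=4: π = [0.3412, 0.3789, 0.2799], E[r] = 1.5015, γ^t·E[r] = 0.614999, running G = 5.102777
t=5: π = [0.3416, 0.3780, 0.2804], E[r] = 1.5004, γ^t·E[r] = 0.491659, running G = 5.594436

G = 5.5944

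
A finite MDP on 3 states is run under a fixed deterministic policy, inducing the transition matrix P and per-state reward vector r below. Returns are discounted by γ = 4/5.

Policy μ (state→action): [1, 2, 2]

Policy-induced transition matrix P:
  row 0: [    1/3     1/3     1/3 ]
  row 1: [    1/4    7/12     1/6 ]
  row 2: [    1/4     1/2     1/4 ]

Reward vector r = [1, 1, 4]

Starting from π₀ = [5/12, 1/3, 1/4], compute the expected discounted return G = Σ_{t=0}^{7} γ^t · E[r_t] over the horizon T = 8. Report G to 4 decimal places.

G = 7.1757

t=0: π = [0.4167, 0.3333, 0.2500], E[r] = 1.7500, γ^t·E[r] = 1.750000, running G = 1.750000
t=1: π = [0.2847, 0.4583, 0.2569], E[r] = 1.7708, γ^t·E[r] = 1.416667, running G = 3.166667
t=2: π = [0.2737, 0.4907, 0.2355], E[r] = 1.7066, γ^t·E[r] = 1.092222, running G = 4.258889
t=3: π = [0.2728, 0.4953, 0.2319], E[r] = 1.6957, γ^t·E[r] = 0.868222, running G = 5.127111
t=4: π = [0.2727, 0.4958, 0.2315], E[r] = 1.6944, γ^t·E[r] = 0.694020, running G = 5.821131
t=5: π = [0.2727, 0.4959, 0.2314], E[r] = 1.6942, γ^t·E[r] = 0.555166, running G = 6.376297
t=6: π = [0.2727, 0.4959, 0.2314], E[r] = 1.6942, γ^t·E[r] = 0.444129, running G = 6.820426
t=7: π = [0.2727, 0.4959, 0.2314], E[r] = 1.6942, γ^t·E[r] = 0.355303, running G = 7.175728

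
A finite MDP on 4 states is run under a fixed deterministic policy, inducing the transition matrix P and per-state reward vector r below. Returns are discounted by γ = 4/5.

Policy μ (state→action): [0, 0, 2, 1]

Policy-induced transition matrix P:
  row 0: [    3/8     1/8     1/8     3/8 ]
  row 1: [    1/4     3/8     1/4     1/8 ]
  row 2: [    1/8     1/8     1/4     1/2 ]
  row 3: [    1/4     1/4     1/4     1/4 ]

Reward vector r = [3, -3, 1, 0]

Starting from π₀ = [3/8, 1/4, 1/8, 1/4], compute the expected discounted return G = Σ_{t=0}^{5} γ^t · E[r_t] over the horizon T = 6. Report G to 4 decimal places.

t=0: π = [0.3750, 0.2500, 0.1250, 0.2500], E[r] = 0.5000, γ^t·E[r] = 0.500000, running G = 0.500000
t=1: π = [0.2813, 0.2188, 0.2031, 0.2969], E[r] = 0.3906, γ^t·E[r] = 0.312500, running G = 0.812500
t=2: π = [0.2598, 0.2168, 0.2148, 0.3086], E[r] = 0.3438, γ^t·E[r] = 0.220000, running G = 1.032500
t=3: π = [0.2556, 0.2178, 0.2175, 0.3091], E[r] = 0.3311, γ^t·E[r] = 0.169500, running G = 1.202000
t=4: π = [0.2548, 0.2181, 0.2180, 0.3091], E[r] = 0.3281, γ^t·E[r] = 0.134388, running G = 1.336388
t=5: π = [0.2546, 0.2182, 0.2182, 0.3091], E[r] = 0.3274, γ^t·E[r] = 0.107298, running G = 1.443685

G = 1.4437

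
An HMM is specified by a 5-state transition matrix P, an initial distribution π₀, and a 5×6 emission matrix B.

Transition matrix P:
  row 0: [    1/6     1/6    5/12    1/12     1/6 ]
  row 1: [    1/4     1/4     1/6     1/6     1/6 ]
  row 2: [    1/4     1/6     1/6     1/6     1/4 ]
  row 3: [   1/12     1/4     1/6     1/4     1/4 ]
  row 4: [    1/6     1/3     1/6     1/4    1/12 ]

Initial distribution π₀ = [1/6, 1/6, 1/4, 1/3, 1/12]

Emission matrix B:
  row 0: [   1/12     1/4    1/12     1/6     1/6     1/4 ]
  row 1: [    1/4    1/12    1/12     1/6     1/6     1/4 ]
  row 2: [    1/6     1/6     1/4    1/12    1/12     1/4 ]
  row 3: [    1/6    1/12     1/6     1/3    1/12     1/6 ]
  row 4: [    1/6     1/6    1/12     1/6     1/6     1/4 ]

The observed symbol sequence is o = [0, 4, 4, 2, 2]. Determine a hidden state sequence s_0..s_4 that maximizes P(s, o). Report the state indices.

path = [3, 1, 0, 2, 2]

t=0: δ = [1.389e-02, 4.167e-02, 4.167e-02, 5.556e-02, 1.389e-02]  (obs o_0=0)
t=1: δ = [1.736e-03, 2.315e-03, 7.716e-04, 1.157e-03, 2.315e-03]  ψ = [1, 3, 3, 3, 3]  (obs o_1=4)
t=2: δ = [9.645e-05, 1.286e-04, 6.028e-05, 4.823e-05, 6.430e-05]  ψ = [1, 4, 0, 4, 1]  (obs o_2=4)
t=3: δ = [2.679e-06, 2.679e-06, 1.005e-05, 3.572e-06, 1.786e-06]  ψ = [1, 1, 0, 1, 1]  (obs o_3=2)
t=4: δ = [2.093e-07, 1.395e-07, 4.186e-07, 2.791e-07, 2.093e-07]  ψ = [2, 2, 2, 2, 2]  (obs o_4=2)
backtrack: best end state = 2; path = [3, 1, 0, 2, 2]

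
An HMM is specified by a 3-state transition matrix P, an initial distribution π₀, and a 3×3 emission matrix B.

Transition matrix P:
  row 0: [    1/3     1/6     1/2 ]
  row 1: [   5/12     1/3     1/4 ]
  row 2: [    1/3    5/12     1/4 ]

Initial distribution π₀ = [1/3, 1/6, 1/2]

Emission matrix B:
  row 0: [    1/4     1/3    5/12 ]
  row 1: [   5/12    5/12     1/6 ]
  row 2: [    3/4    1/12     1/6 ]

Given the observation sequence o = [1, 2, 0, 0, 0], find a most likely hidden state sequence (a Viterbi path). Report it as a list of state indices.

path = [0, 0, 2, 2, 2]

t=0: δ = [1.111e-01, 6.944e-02, 4.167e-02]  (obs o_0=1)
t=1: δ = [1.543e-02, 3.858e-03, 9.259e-03]  ψ = [0, 1, 0]  (obs o_1=2)
t=2: δ = [1.286e-03, 1.608e-03, 5.787e-03]  ψ = [0, 2, 0]  (obs o_2=0)
t=3: δ = [4.823e-04, 1.005e-03, 1.085e-03]  ψ = [2, 2, 2]  (obs o_3=0)
t=4: δ = [1.047e-04, 1.884e-04, 2.035e-04]  ψ = [1, 2, 2]  (obs o_4=0)
backtrack: best end state = 2; path = [0, 0, 2, 2, 2]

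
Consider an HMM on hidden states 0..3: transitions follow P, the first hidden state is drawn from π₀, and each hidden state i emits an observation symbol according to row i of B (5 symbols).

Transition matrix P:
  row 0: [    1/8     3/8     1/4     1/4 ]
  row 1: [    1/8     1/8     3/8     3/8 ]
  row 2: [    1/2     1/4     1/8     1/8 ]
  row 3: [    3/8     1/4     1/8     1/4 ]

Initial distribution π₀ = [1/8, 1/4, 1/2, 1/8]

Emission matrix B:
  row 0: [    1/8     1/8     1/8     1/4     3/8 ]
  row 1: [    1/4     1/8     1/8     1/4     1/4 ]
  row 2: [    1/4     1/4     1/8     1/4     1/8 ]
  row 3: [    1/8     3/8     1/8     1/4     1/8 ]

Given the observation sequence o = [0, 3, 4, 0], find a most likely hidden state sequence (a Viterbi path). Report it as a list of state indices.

path = [2, 0, 1, 2]

t=0: δ = [1.562e-02, 6.250e-02, 1.250e-01, 1.562e-02]  (obs o_0=0)
t=1: δ = [1.562e-02, 7.812e-03, 5.859e-03, 5.859e-03]  ψ = [2, 2, 1, 1]  (obs o_1=3)
t=2: δ = [1.099e-03, 1.465e-03, 4.883e-04, 4.883e-04]  ψ = [2, 0, 0, 0]  (obs o_2=4)
t=3: δ = [3.052e-05, 1.030e-04, 1.373e-04, 6.866e-05]  ψ = [2, 0, 1, 1]  (obs o_3=0)
backtrack: best end state = 2; path = [2, 0, 1, 2]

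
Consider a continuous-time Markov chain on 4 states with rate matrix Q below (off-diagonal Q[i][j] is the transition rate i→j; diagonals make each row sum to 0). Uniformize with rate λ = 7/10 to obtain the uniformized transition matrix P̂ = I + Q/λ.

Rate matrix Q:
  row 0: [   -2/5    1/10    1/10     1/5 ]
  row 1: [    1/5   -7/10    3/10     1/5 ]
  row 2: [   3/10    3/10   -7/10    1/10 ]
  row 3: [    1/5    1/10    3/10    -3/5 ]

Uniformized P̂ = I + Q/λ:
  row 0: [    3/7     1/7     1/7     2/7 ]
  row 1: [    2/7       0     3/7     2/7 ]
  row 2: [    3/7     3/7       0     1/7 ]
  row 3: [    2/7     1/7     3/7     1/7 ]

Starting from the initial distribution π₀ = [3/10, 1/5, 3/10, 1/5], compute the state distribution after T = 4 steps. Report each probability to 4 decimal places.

π = [0.3708, 0.1807, 0.2264, 0.2222]

t=0: π = [0.3000, 0.2000, 0.3000, 0.2000]
t=1: π = [0.3714, 0.2000, 0.2143, 0.2143]
t=2: π = [0.3694, 0.1755, 0.2306, 0.2245]
t=3: π = [0.3714, 0.1837, 0.2242, 0.2207]
t=4: π = [0.3708, 0.1807, 0.2264, 0.2222]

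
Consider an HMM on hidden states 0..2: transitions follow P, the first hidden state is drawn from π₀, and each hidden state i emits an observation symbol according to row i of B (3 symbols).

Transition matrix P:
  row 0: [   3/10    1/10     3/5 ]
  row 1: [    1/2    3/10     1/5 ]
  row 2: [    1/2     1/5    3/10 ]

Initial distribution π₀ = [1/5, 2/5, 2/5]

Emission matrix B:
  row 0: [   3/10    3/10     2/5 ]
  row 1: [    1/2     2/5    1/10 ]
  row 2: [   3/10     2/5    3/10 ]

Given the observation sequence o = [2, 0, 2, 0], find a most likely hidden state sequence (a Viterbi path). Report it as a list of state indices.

path = [0, 2, 0, 2]

t=0: δ = [8.000e-02, 4.000e-02, 1.200e-01]  (obs o_0=2)
t=1: δ = [1.800e-02, 1.200e-02, 1.440e-02]  ψ = [2, 2, 0]  (obs o_1=0)
t=2: δ = [2.880e-03, 3.600e-04, 3.240e-03]  ψ = [2, 1, 0]  (obs o_2=2)
t=3: δ = [4.860e-04, 3.240e-04, 5.184e-04]  ψ = [2, 2, 0]  (obs o_3=0)
backtrack: best end state = 2; path = [0, 2, 0, 2]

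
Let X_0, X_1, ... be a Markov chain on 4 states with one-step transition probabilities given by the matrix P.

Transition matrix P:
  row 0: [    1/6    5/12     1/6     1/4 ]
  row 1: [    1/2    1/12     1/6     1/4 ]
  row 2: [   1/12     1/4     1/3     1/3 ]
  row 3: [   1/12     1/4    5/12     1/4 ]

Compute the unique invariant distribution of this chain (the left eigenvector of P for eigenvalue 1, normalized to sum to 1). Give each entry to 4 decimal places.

Balance equations π_j = Σ_i π_i·P[i][j]:
  π_0 = 1/6·π_0 + 1/2·π_1 + 1/12·π_2 + 1/12·π_3
  π_1 = 5/12·π_0 + 1/12·π_1 + 1/4·π_2 + 1/4·π_3
  π_2 = 1/6·π_0 + 1/6·π_1 + 1/3·π_2 + 5/12·π_3
  normalize: π_0 + π_1 + π_2 + π_3 = 1
Solving the linear system gives exactly π = [29/144, 35/144, 11/39, 32/117].

π = [0.2014, 0.2431, 0.2821, 0.2735]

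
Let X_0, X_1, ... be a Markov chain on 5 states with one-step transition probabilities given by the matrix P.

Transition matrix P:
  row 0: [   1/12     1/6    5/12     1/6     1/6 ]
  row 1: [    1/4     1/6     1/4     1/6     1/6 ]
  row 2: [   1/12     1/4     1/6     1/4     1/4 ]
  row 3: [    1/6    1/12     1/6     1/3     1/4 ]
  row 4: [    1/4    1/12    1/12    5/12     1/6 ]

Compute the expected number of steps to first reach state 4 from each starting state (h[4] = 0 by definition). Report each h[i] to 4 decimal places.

First-step conditioning: h[4] = 0; for i ≠ 4, h[i] = 1 + Σ_k P[i][k]·h[k].
  h[0] = 1 + 1/12·h[0] + 1/6·h[1] + 5/12·h[2] + 1/6·h[3]
  h[1] = 1 + 1/4·h[0] + 1/6·h[1] + 1/4·h[2] + 1/6·h[3]
  h[2] = 1 + 1/12·h[0] + 1/4·h[1] + 1/6·h[2] + 1/4·h[3]
  h[3] = 1 + 1/6·h[0] + 1/12·h[1] + 1/6·h[2] + 1/3·h[3]
Solving the 4×4 linear system over states ≠ 4 gives exactly h = [1854/385, 268/55, 246/55, 1706/385, 0] (h[4] = 0 is the target).

h = [4.8156, 4.8727, 4.4727, 4.4312, 0.0000]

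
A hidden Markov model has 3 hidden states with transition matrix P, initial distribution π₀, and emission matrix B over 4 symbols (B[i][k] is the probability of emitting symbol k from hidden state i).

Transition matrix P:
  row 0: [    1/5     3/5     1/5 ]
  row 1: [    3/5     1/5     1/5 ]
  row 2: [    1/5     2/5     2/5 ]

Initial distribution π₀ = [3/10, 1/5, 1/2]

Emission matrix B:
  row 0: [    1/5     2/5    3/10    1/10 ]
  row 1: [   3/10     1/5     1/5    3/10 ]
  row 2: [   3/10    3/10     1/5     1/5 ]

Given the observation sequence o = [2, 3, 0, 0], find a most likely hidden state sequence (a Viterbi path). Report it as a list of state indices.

path = [0, 1, 0, 1]

t=0: δ = [9.000e-02, 4.000e-02, 1.000e-01]  (obs o_0=2)
t=1: δ = [2.400e-03, 1.620e-02, 8.000e-03]  ψ = [1, 0, 2]  (obs o_1=3)
t=2: δ = [1.944e-03, 9.720e-04, 9.720e-04]  ψ = [1, 1, 1]  (obs o_2=0)
t=3: δ = [1.166e-04, 3.499e-04, 1.166e-04]  ψ = [1, 0, 0]  (obs o_3=0)
backtrack: best end state = 1; path = [0, 1, 0, 1]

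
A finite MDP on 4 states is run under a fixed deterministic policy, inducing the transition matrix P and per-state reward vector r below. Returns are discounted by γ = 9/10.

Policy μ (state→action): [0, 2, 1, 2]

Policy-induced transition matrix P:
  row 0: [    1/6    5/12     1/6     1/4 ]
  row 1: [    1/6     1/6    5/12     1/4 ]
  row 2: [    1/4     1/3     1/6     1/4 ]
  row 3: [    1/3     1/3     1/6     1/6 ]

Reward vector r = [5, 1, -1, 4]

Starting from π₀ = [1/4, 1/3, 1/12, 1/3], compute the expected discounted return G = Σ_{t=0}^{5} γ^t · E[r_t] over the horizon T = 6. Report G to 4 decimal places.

t=0: π = [0.2500, 0.3333, 0.0833, 0.3333], E[r] = 2.8333, γ^t·E[r] = 2.833333, running G = 2.833333
t=1: π = [0.2292, 0.2986, 0.2500, 0.2222], E[r] = 2.0833, γ^t·E[r] = 1.875000, running G = 4.708333
t=2: π = [0.2245, 0.3027, 0.2413, 0.2315], E[r] = 2.1100, γ^t·E[r] = 1.709063, running G = 6.417396
t=3: π = [0.2254, 0.3016, 0.2423, 0.2307], E[r] = 2.1089, γ^t·E[r] = 1.537383, running G = 7.954779
t=4: π = [0.2253, 0.3018, 0.2421, 0.2308], E[r] = 2.1094, γ^t·E[r] = 1.384003, running G = 9.338782
t=5: π = [0.2253, 0.3018, 0.2421, 0.2308], E[r] = 2.1093, γ^t·E[r] = 1.245494, running G = 10.584276

G = 10.5843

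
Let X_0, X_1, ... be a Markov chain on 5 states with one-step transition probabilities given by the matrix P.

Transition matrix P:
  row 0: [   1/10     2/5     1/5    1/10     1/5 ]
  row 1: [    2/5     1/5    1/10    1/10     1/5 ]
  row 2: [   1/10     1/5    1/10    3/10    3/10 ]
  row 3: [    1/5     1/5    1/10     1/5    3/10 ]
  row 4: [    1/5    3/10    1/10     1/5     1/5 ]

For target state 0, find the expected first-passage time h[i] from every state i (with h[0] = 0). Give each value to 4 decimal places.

First-step conditioning: h[0] = 0; for i ≠ 0, h[i] = 1 + Σ_k P[i][k]·h[k].
  h[1] = 1 + 1/5·h[1] + 1/10·h[2] + 1/10·h[3] + 1/5·h[4]
  h[2] = 1 + 1/5·h[1] + 1/10·h[2] + 3/10·h[3] + 3/10·h[4]
  h[3] = 1 + 1/5·h[1] + 1/10·h[2] + 1/5·h[3] + 3/10·h[4]
  h[4] = 1 + 3/10·h[1] + 1/10·h[2] + 1/5·h[3] + 1/5·h[4]
Solving the 4×4 linear system over states ≠ 0 gives exactly h = [0, 8900/2609, 12210/2609, 11100/2609, 10900/2609] (h[0] = 0 is the target).

h = [0.0000, 3.4113, 4.6800, 4.2545, 4.1778]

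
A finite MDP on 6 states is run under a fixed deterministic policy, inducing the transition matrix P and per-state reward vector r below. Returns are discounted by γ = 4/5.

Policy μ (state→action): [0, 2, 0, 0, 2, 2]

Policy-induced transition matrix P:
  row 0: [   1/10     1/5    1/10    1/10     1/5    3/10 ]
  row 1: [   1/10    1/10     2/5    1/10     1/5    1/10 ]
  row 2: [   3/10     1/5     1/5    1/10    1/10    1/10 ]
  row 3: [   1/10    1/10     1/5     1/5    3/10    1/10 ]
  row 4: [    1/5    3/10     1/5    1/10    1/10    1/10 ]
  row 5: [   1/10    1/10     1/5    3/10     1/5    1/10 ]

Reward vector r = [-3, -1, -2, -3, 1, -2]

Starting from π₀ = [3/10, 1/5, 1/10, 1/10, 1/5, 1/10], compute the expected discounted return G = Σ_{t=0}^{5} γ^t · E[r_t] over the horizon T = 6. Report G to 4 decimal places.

G = -5.8760

t=0: π = [0.3000, 0.2000, 0.1000, 0.1000, 0.2000, 0.1000], E[r] = -1.6000, γ^t·E[r] = -1.600000, running G = -1.600000
t=1: π = [0.1400, 0.1800, 0.2100, 0.1300, 0.1800, 0.1600], E[r] = -1.5500, γ^t·E[r] = -1.240000, running G = -2.840000
t=2: π = [0.1600, 0.1710, 0.2220, 0.1450, 0.1740, 0.1280], E[r] = -1.6120, γ^t·E[r] = -1.031680, running G = -3.871680
t=3: π = [0.1618, 0.1730, 0.2182, 0.1401, 0.1749, 0.1320], E[r] = -1.6042, γ^t·E[r] = -0.821350, running G = -4.693030
t=4: π = [0.1611, 0.1730, 0.2184, 0.1404, 0.1747, 0.1324], E[r] = -1.6045, γ^t·E[r] = -0.657187, running G = -5.350217
t=5: π = [0.1612, 0.1729, 0.2185, 0.1405, 0.1747, 0.1322], E[r] = -1.6046, γ^t·E[r] = -0.525790, running G = -5.876008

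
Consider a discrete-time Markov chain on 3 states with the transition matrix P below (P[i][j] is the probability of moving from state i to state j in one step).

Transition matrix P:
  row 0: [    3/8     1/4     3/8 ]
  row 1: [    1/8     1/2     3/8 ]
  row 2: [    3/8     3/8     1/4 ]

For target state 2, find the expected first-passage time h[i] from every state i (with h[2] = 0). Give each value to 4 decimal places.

First-step conditioning: h[2] = 0; for i ≠ 2, h[i] = 1 + Σ_k P[i][k]·h[k].
  h[0] = 1 + 3/8·h[0] + 1/4·h[1]
  h[1] = 1 + 1/8·h[0] + 1/2·h[1]
Solving the 2×2 linear system over states ≠ 2 gives exactly h = [8/3, 8/3, 0] (h[2] = 0 is the target).

h = [2.6667, 2.6667, 0.0000]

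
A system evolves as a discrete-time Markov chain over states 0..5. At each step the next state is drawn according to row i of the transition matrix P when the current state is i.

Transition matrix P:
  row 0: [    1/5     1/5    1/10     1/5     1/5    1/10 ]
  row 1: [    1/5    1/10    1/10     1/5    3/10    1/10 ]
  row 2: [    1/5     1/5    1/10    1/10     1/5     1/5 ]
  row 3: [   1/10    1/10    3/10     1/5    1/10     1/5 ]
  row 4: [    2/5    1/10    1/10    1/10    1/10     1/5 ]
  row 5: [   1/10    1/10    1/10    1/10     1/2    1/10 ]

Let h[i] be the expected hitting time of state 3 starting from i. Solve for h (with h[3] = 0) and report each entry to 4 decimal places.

h = [6.5139, 6.5742, 7.2497, 0.0000, 7.1773, 7.3583]

First-step conditioning: h[3] = 0; for i ≠ 3, h[i] = 1 + Σ_k P[i][k]·h[k].
  h[0] = 1 + 1/5·h[0] + 1/5·h[1] + 1/10·h[2] + 1/5·h[4] + 1/10·h[5]
  h[1] = 1 + 1/5·h[0] + 1/10·h[1] + 1/10·h[2] + 3/10·h[4] + 1/10·h[5]
  h[2] = 1 + 1/5·h[0] + 1/5·h[1] + 1/10·h[2] + 1/5·h[4] + 1/5·h[5]
  h[4] = 1 + 2/5·h[0] + 1/10·h[1] + 1/10·h[2] + 1/10·h[4] + 1/5·h[5]
  h[5] = 1 + 1/10·h[0] + 1/10·h[1] + 1/10·h[2] + 1/2·h[4] + 1/10·h[5]
Solving the 5×5 linear system over states ≠ 3 gives exactly h = [5400/829, 5450/829, 6010/829, 0, 5950/829, 6100/829] (h[3] = 0 is the target).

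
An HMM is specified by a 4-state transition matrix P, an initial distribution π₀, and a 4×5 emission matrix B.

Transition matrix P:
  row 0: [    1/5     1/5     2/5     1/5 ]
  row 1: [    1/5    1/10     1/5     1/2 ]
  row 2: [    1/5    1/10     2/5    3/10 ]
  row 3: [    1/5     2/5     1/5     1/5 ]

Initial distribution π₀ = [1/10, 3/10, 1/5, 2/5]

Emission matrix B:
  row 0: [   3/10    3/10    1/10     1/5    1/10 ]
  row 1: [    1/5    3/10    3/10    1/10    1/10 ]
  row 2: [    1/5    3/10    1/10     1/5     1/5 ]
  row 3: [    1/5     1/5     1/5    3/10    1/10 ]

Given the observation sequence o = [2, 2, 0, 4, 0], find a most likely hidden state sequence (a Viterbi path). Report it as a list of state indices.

path = [3, 1, 3, 1, 3]

t=0: δ = [1.000e-02, 9.000e-02, 2.000e-02, 8.000e-02]  (obs o_0=2)
t=1: δ = [1.800e-03, 9.600e-03, 1.800e-03, 9.000e-03]  ψ = [1, 3, 1, 1]  (obs o_1=2)
t=2: δ = [5.760e-04, 7.200e-04, 3.840e-04, 9.600e-04]  ψ = [1, 3, 1, 1]  (obs o_2=0)
t=3: δ = [1.920e-05, 3.840e-05, 4.608e-05, 3.600e-05]  ψ = [3, 3, 0, 1]  (obs o_3=4)
t=4: δ = [2.765e-06, 2.880e-06, 3.686e-06, 3.840e-06]  ψ = [2, 3, 2, 1]  (obs o_4=0)
backtrack: best end state = 3; path = [3, 1, 3, 1, 3]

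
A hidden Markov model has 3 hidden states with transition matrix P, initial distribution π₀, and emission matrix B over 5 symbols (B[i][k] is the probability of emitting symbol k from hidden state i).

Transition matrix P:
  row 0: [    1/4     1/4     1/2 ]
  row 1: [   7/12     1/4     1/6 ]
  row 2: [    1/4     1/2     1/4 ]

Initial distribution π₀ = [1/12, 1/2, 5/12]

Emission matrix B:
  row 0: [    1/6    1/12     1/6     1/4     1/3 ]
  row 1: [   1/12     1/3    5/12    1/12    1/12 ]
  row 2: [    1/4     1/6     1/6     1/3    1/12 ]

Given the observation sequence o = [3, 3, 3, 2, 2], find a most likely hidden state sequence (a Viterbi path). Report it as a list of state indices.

t=0: δ = [2.083e-02, 4.167e-02, 1.389e-01]  (obs o_0=3)
t=1: δ = [8.681e-03, 5.787e-03, 1.157e-02]  ψ = [2, 2, 2]  (obs o_1=3)
t=2: δ = [8.439e-04, 4.823e-04, 1.447e-03]  ψ = [1, 2, 0]  (obs o_2=3)
t=3: δ = [6.028e-05, 3.014e-04, 7.033e-05]  ψ = [2, 2, 0]  (obs o_3=2)
t=4: δ = [2.930e-05, 3.140e-05, 8.372e-06]  ψ = [1, 1, 1]  (obs o_4=2)
backtrack: best end state = 1; path = [2, 0, 2, 1, 1]

path = [2, 0, 2, 1, 1]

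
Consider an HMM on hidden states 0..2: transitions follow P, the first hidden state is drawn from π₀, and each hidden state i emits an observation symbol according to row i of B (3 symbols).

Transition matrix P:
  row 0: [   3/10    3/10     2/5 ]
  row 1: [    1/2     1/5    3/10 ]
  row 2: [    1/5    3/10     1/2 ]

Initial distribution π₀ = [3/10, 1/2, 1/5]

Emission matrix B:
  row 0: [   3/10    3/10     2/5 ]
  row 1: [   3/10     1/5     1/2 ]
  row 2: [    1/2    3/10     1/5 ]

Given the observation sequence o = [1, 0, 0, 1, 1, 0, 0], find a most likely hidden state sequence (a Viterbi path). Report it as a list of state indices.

path = [0, 2, 2, 2, 2, 2, 2]

t=0: δ = [9.000e-02, 1.000e-01, 6.000e-02]  (obs o_0=1)
t=1: δ = [1.500e-02, 8.100e-03, 1.800e-02]  ψ = [1, 0, 0]  (obs o_1=0)
t=2: δ = [1.350e-03, 1.620e-03, 4.500e-03]  ψ = [0, 2, 2]  (obs o_2=0)
t=3: δ = [2.700e-04, 2.700e-04, 6.750e-04]  ψ = [2, 2, 2]  (obs o_3=1)
t=4: δ = [4.050e-05, 4.050e-05, 1.012e-04]  ψ = [1, 2, 2]  (obs o_4=1)
t=5: δ = [6.075e-06, 9.112e-06, 2.531e-05]  ψ = [1, 2, 2]  (obs o_5=0)
t=6: δ = [1.519e-06, 2.278e-06, 6.328e-06]  ψ = [2, 2, 2]  (obs o_6=0)
backtrack: best end state = 2; path = [0, 2, 2, 2, 2, 2, 2]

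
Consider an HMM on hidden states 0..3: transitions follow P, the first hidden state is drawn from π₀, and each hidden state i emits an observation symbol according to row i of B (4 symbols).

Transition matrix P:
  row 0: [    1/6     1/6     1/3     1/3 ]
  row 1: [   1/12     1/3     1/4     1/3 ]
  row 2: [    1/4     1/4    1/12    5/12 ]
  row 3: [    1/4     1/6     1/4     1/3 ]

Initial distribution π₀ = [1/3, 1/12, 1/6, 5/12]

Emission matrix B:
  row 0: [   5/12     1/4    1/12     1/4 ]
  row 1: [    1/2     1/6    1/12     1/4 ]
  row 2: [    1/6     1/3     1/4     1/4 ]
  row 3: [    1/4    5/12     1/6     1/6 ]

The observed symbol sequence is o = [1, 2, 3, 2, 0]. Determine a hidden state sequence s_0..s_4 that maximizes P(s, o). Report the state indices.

path = [3, 2, 0, 2, 1]

t=0: δ = [8.333e-02, 1.389e-02, 5.556e-02, 1.736e-01]  (obs o_0=1)
t=1: δ = [3.617e-03, 2.411e-03, 1.085e-02, 9.645e-03]  ψ = [3, 3, 3, 3]  (obs o_1=2)
t=2: δ = [6.782e-04, 6.782e-04, 6.028e-04, 7.535e-04]  ψ = [2, 2, 3, 2]  (obs o_2=3)
t=3: δ = [1.570e-05, 1.884e-05, 5.651e-05, 4.186e-05]  ψ = [3, 1, 0, 2]  (obs o_3=2)
t=4: δ = [5.887e-06, 7.064e-06, 1.744e-06, 5.887e-06]  ψ = [2, 2, 3, 2]  (obs o_4=0)
backtrack: best end state = 1; path = [3, 2, 0, 2, 1]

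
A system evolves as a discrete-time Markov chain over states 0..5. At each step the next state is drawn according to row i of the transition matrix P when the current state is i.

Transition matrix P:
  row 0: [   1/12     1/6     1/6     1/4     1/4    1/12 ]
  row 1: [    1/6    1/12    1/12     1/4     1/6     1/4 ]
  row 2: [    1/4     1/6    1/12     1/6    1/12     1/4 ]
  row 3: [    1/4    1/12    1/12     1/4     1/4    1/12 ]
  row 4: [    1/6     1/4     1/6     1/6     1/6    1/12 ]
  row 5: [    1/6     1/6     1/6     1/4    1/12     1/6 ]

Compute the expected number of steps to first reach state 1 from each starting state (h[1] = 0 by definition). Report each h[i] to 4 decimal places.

h = [6.0935, 0.0000, 6.1470, 6.5968, 5.5861, 6.1858]

First-step conditioning: h[1] = 0; for i ≠ 1, h[i] = 1 + Σ_k P[i][k]·h[k].
  h[0] = 1 + 1/12·h[0] + 1/6·h[2] + 1/4·h[3] + 1/4·h[4] + 1/12·h[5]
  h[2] = 1 + 1/4·h[0] + 1/12·h[2] + 1/6·h[3] + 1/12·h[4] + 1/4·h[5]
  h[3] = 1 + 1/4·h[0] + 1/12·h[2] + 1/4·h[3] + 1/4·h[4] + 1/12·h[5]
  h[4] = 1 + 1/6·h[0] + 1/6·h[2] + 1/6·h[3] + 1/6·h[4] + 1/12·h[5]
  h[5] = 1 + 1/6·h[0] + 1/6·h[2] + 1/4·h[3] + 1/12·h[4] + 1/6·h[5]
Solving the 5×5 linear system over states ≠ 1 gives exactly h = [88764/14567, 0, 12792/2081, 13728/2081, 81372/14567, 90108/14567] (h[1] = 0 is the target).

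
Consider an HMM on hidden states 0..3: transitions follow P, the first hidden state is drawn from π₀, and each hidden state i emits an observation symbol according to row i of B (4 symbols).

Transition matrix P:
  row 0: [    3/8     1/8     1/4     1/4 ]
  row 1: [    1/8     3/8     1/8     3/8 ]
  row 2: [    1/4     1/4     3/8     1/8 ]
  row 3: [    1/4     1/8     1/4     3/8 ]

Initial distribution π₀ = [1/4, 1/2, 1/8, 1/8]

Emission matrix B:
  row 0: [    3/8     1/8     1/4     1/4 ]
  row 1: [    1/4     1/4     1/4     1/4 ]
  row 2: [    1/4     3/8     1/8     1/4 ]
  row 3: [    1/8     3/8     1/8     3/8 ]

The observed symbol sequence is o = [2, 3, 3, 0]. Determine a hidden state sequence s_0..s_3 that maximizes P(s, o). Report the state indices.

t=0: δ = [6.250e-02, 1.250e-01, 1.562e-02, 1.562e-02]  (obs o_0=2)
t=1: δ = [5.859e-03, 1.172e-02, 3.906e-03, 1.758e-02]  ψ = [0, 1, 0, 1]  (obs o_1=3)
t=2: δ = [1.099e-03, 1.099e-03, 1.099e-03, 2.472e-03]  ψ = [3, 1, 3, 3]  (obs o_2=3)
t=3: δ = [2.317e-04, 1.030e-04, 1.545e-04, 1.159e-04]  ψ = [3, 1, 3, 3]  (obs o_3=0)
backtrack: best end state = 0; path = [1, 3, 3, 0]

path = [1, 3, 3, 0]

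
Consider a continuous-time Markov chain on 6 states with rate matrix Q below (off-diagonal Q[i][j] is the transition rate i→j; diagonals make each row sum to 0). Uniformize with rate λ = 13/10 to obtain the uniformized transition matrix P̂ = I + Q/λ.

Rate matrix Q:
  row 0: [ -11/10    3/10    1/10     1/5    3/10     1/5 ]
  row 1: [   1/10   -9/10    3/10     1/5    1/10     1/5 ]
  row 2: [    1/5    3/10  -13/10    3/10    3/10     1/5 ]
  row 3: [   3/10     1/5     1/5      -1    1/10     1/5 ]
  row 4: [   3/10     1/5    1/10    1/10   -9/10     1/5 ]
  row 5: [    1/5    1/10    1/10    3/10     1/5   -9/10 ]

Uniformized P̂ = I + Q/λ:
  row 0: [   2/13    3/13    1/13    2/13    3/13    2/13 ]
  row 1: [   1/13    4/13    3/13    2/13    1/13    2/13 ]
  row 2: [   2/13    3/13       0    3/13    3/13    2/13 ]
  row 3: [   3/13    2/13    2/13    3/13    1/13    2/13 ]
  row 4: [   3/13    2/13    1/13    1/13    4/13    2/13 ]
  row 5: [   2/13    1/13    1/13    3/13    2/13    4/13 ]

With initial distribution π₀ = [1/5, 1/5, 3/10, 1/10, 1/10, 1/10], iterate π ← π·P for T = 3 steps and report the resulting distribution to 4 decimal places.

t=0: π = [0.2000, 0.2000, 0.3000, 0.1000, 0.1000, 0.1000]
t=1: π = [0.1538, 0.2154, 0.0923, 0.1846, 0.1846, 0.1692]
t=2: π = [0.1657, 0.1929, 0.1172, 0.1740, 0.1704, 0.1799]
t=3: π = [0.1655, 0.1914, 0.1110, 0.1770, 0.1736, 0.1815]

π = [0.1655, 0.1914, 0.1110, 0.1770, 0.1736, 0.1815]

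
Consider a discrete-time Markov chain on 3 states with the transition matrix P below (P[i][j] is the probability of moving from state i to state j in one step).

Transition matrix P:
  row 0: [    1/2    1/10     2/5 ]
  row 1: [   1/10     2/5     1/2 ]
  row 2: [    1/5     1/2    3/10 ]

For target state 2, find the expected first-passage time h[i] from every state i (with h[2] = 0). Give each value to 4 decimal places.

First-step conditioning: h[2] = 0; for i ≠ 2, h[i] = 1 + Σ_k P[i][k]·h[k].
  h[0] = 1 + 1/2·h[0] + 1/10·h[1]
  h[1] = 1 + 1/10·h[0] + 2/5·h[1]
Solving the 2×2 linear system over states ≠ 2 gives exactly h = [70/29, 60/29, 0] (h[2] = 0 is the target).

h = [2.4138, 2.0690, 0.0000]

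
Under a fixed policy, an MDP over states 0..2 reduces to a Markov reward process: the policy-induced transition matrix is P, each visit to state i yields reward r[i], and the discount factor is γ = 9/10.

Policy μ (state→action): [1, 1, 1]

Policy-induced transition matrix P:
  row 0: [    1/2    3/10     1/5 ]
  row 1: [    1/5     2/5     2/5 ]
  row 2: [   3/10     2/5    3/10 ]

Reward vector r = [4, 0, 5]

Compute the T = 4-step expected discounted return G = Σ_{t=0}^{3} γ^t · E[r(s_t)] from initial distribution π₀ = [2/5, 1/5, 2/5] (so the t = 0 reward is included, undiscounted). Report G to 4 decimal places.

G = 10.5280

t=0: π = [0.4000, 0.2000, 0.4000], E[r] = 3.6000, γ^t·E[r] = 3.600000, running G = 3.600000
t=1: π = [0.3600, 0.3600, 0.2800], E[r] = 2.8400, γ^t·E[r] = 2.556000, running G = 6.156000
t=2: π = [0.3360, 0.3640, 0.3000], E[r] = 2.8440, γ^t·E[r] = 2.303640, running G = 8.459640
t=3: π = [0.3308, 0.3664, 0.3028], E[r] = 2.8372, γ^t·E[r] = 2.068319, running G = 10.527959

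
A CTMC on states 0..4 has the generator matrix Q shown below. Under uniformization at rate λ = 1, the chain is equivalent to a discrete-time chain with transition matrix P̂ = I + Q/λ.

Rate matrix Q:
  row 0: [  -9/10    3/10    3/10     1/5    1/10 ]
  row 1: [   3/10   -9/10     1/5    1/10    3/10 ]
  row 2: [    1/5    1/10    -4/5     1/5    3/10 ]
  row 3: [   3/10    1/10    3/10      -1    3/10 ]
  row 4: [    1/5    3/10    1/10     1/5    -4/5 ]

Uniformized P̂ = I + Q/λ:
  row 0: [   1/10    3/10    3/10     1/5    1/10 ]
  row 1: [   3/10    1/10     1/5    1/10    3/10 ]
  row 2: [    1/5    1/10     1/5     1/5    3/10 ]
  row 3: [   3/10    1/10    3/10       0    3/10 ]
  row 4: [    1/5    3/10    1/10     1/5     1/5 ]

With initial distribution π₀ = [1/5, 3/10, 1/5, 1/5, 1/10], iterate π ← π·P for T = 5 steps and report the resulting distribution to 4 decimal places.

t=0: π = [0.2000, 0.3000, 0.2000, 0.2000, 0.1000]
t=1: π = [0.2300, 0.1600, 0.2300, 0.1300, 0.2500]
t=2: π = [0.2060, 0.1960, 0.2110, 0.1580, 0.2290]
t=3: π = [0.2148, 0.1870, 0.2135, 0.1488, 0.2359]
t=4: π = [0.2121, 0.1901, 0.2128, 0.1515, 0.2335]
t=5: π = [0.2130, 0.1891, 0.2130, 0.1507, 0.2342]

π = [0.2130, 0.1891, 0.2130, 0.1507, 0.2342]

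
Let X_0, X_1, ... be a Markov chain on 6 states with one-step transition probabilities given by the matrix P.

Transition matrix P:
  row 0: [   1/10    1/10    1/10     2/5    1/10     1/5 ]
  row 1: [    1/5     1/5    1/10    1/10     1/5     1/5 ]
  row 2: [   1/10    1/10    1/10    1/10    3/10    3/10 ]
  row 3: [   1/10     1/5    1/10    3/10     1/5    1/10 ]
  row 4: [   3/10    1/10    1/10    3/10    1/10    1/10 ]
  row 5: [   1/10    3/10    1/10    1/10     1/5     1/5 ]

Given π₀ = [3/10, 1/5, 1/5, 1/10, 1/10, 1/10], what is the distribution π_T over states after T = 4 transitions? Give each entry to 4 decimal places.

π = [0.1528, 0.1739, 0.1000, 0.2266, 0.1770, 0.1697]

t=0: π = [0.3000, 0.2000, 0.2000, 0.1000, 0.1000, 0.1000]
t=1: π = [0.1400, 0.1500, 0.1000, 0.2300, 0.1800, 0.2000]
t=2: π = [0.1510, 0.1780, 0.1000, 0.2240, 0.1780, 0.1690]
t=3: π = [0.1534, 0.1740, 0.1000, 0.2257, 0.1771, 0.1698]
t=4: π = [0.1528, 0.1739, 0.1000, 0.2266, 0.1770, 0.1697]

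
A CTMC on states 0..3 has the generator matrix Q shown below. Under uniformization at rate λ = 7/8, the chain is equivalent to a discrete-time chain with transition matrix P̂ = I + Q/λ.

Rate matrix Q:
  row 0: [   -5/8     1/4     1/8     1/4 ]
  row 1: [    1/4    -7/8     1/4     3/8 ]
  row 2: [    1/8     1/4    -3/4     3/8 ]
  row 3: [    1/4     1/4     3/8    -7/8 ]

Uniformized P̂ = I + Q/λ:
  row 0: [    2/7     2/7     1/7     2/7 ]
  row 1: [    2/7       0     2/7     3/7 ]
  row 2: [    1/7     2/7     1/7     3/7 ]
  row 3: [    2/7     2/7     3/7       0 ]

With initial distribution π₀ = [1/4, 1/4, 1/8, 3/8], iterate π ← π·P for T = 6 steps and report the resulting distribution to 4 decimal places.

π = [0.2494, 0.2222, 0.2529, 0.2754]

t=0: π = [0.2500, 0.2500, 0.1250, 0.3750]
t=1: π = [0.2679, 0.2143, 0.2857, 0.2321]
t=2: π = [0.2449, 0.2245, 0.2398, 0.2908]
t=3: π = [0.2515, 0.2216, 0.2580, 0.2690]
t=4: π = [0.2489, 0.2224, 0.2514, 0.2774]
t=5: π = [0.2498, 0.2222, 0.2539, 0.2741]
t=6: π = [0.2494, 0.2222, 0.2529, 0.2754]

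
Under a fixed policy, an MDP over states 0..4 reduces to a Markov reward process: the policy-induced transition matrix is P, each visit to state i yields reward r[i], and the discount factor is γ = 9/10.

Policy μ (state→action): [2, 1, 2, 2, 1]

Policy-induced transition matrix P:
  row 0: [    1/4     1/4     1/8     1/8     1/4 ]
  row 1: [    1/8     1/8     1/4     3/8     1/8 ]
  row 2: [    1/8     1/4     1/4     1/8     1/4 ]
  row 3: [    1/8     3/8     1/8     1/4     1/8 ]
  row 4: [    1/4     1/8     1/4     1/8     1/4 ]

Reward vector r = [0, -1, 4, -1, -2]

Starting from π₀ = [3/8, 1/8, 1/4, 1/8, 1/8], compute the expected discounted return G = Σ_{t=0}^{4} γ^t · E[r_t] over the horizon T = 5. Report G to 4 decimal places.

t=0: π = [0.3750, 0.1250, 0.2500, 0.1250, 0.1250], E[r] = 0.5000, γ^t·E[r] = 0.500000, running G = 0.500000
t=1: π = [0.1875, 0.2344, 0.1875, 0.1719, 0.2188], E[r] = -0.0938, γ^t·E[r] = -0.084375, running G = 0.415625
t=2: π = [0.1758, 0.2148, 0.2051, 0.2051, 0.1992], E[r] = 0.0020, γ^t·E[r] = 0.001582, running G = 0.417207
t=3: π = [0.1719, 0.2239, 0.2024, 0.2043, 0.1975], E[r] = -0.0137, γ^t·E[r] = -0.009967, running G = 0.407240
t=4: π = [0.1712, 0.2229, 0.2030, 0.2065, 0.1965], E[r] = -0.0104, γ^t·E[r] = -0.006848, running G = 0.400393

G = 0.4004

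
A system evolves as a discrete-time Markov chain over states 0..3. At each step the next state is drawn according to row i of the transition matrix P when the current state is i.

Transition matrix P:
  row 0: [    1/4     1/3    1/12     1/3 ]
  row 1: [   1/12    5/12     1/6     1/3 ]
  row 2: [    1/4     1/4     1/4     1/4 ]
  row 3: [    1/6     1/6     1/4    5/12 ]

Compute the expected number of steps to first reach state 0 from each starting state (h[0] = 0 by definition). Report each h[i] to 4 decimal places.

h = [0.0000, 6.7778, 5.6111, 6.0556]

First-step conditioning: h[0] = 0; for i ≠ 0, h[i] = 1 + Σ_k P[i][k]·h[k].
  h[1] = 1 + 5/12·h[1] + 1/6·h[2] + 1/3·h[3]
  h[2] = 1 + 1/4·h[1] + 1/4·h[2] + 1/4·h[3]
  h[3] = 1 + 1/6·h[1] + 1/4·h[2] + 5/12·h[3]
Solving the 3×3 linear system over states ≠ 0 gives exactly h = [0, 61/9, 101/18, 109/18] (h[0] = 0 is the target).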